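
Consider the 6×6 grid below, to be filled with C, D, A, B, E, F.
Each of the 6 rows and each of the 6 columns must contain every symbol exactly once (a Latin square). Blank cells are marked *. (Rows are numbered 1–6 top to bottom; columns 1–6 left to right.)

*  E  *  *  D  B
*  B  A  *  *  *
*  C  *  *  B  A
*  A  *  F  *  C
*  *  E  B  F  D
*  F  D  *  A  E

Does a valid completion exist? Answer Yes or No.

Row 5, column 2: row 5 together with column 2 already contain {C, D, A, B, E, F} — every symbol — so nothing can go there. The grid has no valid completion.

No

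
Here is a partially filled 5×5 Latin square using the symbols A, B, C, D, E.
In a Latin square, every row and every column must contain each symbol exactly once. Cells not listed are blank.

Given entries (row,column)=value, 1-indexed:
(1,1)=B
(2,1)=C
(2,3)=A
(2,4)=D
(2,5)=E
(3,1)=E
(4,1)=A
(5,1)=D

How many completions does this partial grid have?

Row 1, column 2: eliminating its row and column leaves {A, C, D, E}.
Row 1, column 3: eliminating its row and column leaves {C, D, E}.
Row 1, column 4: eliminating its row and column leaves {A, C, E}.
Row 1, column 5: eliminating its row and column leaves {A, C, D}.
Row 2, column 2: eliminating its row and column leaves {B}.
Row 3, column 2: eliminating its row and column leaves {A, B, C, D}.
Row 3, column 3: eliminating its row and column leaves {B, C, D}.
Row 3, column 4: eliminating its row and column leaves {A, B, C}.
Row 3, column 5: eliminating its row and column leaves {A, B, C, D}.
Row 4, column 2: eliminating its row and column leaves {B, C, D, E}.
Row 4, column 3: eliminating its row and column leaves {B, C, D, E}.
Row 4, column 4: eliminating its row and column leaves {B, C, E}.
Row 4, column 5: eliminating its row and column leaves {B, C, D}.
Row 5, column 2: eliminating its row and column leaves {A, B, C, E}.
Row 5, column 3: eliminating its row and column leaves {B, C, E}.
Row 5, column 4: eliminating its row and column leaves {A, B, C, E}.
Row 5, column 5: eliminating its row and column leaves {A, B, C}.
Enumerating the assignments across these blanks that avoid any row or column repeat gives 56 completions.

56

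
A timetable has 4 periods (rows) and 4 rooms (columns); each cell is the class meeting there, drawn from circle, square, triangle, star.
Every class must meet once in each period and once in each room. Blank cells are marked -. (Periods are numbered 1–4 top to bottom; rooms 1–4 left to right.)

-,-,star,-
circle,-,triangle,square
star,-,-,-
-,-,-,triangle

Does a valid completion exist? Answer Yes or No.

Period 1, room 4: period 1 has {star} and room 4 has {square, triangle}, so it must be circle.
Now period 3, room 4: period 3 together with room 4 already contain {circle, square, triangle, star} — every symbol — so nothing can go there. The grid has no valid completion.

No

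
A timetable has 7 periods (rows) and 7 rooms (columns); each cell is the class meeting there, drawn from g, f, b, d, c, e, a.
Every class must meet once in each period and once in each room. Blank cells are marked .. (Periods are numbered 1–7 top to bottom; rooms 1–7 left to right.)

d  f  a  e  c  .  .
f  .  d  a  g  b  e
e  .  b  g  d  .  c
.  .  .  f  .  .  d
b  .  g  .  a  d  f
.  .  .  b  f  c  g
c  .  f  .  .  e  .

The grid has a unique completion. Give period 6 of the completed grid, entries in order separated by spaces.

Period 6, room 1: period 6 has {g, f, b, c} and room 1 has {f, b, d, c, e}, leaving only a.
Period 6, room 3: period 6 has {g, f, b, c, a} and room 3 has {g, f, b, d, a}, leaving only e.
Period 6, room 2: period 6 has {g, f, b, c, e, a} and room 2 has {f}, leaving only d.
So period 6 reads: a d e b f c g.

a d e b f c g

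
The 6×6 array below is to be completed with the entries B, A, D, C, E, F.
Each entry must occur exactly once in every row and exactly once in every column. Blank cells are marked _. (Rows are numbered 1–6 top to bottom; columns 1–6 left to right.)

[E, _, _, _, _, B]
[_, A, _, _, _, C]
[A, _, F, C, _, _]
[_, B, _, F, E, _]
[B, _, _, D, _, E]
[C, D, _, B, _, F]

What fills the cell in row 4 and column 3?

Row 1, column 4: row 1 has {B, E} and column 4 has {B, D, C, F}, leaving only A.
Row 2, column 4: row 2 has {A, C} and column 4 has {B, A, D, C, F}, leaving only E.
Row 3, column 2: row 3 has {A, C, F} and column 2 has {B, A, D}, leaving only E.
Row 3, column 6: row 3 has {A, C, E, F} and column 6 has {B, C, E, F}, leaving only D.
Row 3, column 5: row 3 has {A, D, C, E, F} and column 5 has {E}, leaving only B.
Row 4, column 1: row 4 has {B, E, F} and column 1 has {B, A, C, E}, leaving only D.
Row 2, column 1: row 2 has {A, C, E} and column 1 has {B, A, D, C, E}, leaving only F.
Row 2, column 5: row 2 has {A, C, E, F} and column 5 has {B, E}, leaving only D.
Row 2, column 3: row 2 has {A, D, C, E, F} and column 3 has {F}, leaving only B.
Row 4, column 6: row 4 has {B, D, E, F} and column 6 has {B, D, C, E, F}, leaving only A.
Row 4 already has {B, A, D, E, F} and column 3 already has {B, F}, so row 4, column 3 must be C.

C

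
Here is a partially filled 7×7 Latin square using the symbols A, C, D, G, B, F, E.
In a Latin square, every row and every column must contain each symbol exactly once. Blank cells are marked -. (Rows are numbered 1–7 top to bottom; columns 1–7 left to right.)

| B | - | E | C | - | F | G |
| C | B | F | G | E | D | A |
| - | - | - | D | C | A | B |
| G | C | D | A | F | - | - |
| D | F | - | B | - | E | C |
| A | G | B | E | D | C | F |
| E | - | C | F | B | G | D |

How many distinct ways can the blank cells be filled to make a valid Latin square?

Row 1, column 2: eliminating its row and column leaves {A, D}.
Row 1, column 5: eliminating its row and column leaves {A}.
Row 3, column 1: eliminating its row and column leaves {F}.
Row 3, column 2: eliminating its row and column leaves {E}.
Row 3, column 3: eliminating its row and column leaves {G}.
Row 4, column 6: eliminating its row and column leaves {B}.
Row 4, column 7: eliminating its row and column leaves {E}.
Row 5, column 3: eliminating its row and column leaves {A, G}.
Row 5, column 5: eliminating its row and column leaves {A, G}.
Row 7, column 2: eliminating its row and column leaves {A}.
Only one assignment across all blanks avoids any row or column repeat, giving 1 completion.

1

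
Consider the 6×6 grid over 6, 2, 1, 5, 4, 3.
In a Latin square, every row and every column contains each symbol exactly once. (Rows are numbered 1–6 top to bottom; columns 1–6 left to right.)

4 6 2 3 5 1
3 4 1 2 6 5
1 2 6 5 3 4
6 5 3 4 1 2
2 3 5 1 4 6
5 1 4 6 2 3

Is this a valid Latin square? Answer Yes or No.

Yes

Each row is a permutation of the 6 symbols, and so is each column.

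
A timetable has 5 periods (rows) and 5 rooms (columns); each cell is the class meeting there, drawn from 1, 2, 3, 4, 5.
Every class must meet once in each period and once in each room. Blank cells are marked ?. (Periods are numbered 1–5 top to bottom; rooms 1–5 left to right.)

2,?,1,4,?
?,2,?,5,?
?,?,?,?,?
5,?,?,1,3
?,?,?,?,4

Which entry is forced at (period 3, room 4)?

3

Period 1, room 5: period 1 has {1, 2, 4} and room 5 has {3, 4}, leaving only 5.
Period 1, room 2: period 1 has {1, 2, 4, 5} and room 2 has {2}, leaving only 3.
Period 2, room 5: period 2 has {2, 5} and room 5 has {3, 4, 5}, leaving only 1.
Period 3, room 5: period 3 has {} and room 5 has {1, 3, 4, 5}, leaving only 2.
Period 3 already has {2} and room 4 already has {1, 4, 5}, so period 3, room 4 must be 3.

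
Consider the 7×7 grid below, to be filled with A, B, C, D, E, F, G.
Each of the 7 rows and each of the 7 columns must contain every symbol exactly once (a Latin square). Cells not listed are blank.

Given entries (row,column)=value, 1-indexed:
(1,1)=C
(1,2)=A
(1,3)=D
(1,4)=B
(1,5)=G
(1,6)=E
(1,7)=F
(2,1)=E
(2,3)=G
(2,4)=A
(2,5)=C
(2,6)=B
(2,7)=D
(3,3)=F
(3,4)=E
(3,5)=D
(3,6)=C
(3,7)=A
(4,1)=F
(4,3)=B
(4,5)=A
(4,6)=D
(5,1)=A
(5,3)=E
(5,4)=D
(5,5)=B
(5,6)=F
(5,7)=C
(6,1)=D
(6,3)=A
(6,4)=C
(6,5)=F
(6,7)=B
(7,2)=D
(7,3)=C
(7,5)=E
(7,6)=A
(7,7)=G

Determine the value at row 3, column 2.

Row 2, column 2: row 2 has {A, B, C, D, E, G} and column 2 has {A, D}, leaving only F.
Row 4, column 4: row 4 has {A, B, D, F} and column 4 has {A, B, C, D, E}, leaving only G.
Row 4, column 7: row 4 has {A, B, D, F, G} and column 7 has {A, B, C, D, F, G}, leaving only E.
Row 4, column 2: row 4 has {A, B, D, E, F, G} and column 2 has {A, D, F}, leaving only C.
Row 5, column 2: row 5 has {A, B, C, D, E, F} and column 2 has {A, C, D, F}, leaving only G.
Row 3 already has {A, C, D, E, F} and column 2 already has {A, C, D, F, G}, so row 3, column 2 must be B.

B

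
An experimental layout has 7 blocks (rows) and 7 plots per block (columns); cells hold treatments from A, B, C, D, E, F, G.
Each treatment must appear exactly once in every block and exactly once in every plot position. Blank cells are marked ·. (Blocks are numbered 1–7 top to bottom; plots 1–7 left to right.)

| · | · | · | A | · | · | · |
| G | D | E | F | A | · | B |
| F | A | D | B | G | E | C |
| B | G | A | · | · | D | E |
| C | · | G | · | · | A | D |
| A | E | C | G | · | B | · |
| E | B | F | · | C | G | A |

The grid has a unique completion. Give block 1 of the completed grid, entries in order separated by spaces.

Block 1, plot 1: block 1 has {A} and plot 1 has {A, B, C, E, F, G}, leaving only D.
Block 1, plot 3: block 1 has {A, D} and plot 3 has {A, C, D, E, F, G}, leaving only B.
Block 2, plot 6: block 2 has {A, B, D, E, F, G} and plot 6 has {A, B, D, E, G}, leaving only C.
Block 1, plot 6: block 1 has {A, B, D} and plot 6 has {A, B, C, D, E, G}, leaving only F.
Block 1, plot 2: block 1 has {A, B, D, F} and plot 2 has {A, B, D, E, G}, leaving only C.
Block 1, plot 5: block 1 has {A, B, C, D, F} and plot 5 has {A, C, G}, leaving only E.
Block 1, plot 7: block 1 has {A, B, C, D, E, F} and plot 7 has {A, B, C, D, E}, leaving only G.
So block 1 reads: D C B A E F G.

D C B A E F G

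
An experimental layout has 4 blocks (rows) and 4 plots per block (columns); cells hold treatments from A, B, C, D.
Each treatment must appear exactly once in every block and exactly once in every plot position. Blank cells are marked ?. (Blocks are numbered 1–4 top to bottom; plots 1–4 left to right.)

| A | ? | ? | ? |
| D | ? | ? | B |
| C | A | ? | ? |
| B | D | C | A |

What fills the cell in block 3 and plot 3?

Block 2, plot 2: block 2 has {B, D} and plot 2 has {A, D}, leaving only C.
Block 1, plot 2: block 1 has {A} and plot 2 has {A, C, D}, leaving only B.
Block 1, plot 3: block 1 has {A, B} and plot 3 has {C}, leaving only D.
Block 3 already has {A, C} and plot 3 already has {C, D}, so block 3, plot 3 must be B.

B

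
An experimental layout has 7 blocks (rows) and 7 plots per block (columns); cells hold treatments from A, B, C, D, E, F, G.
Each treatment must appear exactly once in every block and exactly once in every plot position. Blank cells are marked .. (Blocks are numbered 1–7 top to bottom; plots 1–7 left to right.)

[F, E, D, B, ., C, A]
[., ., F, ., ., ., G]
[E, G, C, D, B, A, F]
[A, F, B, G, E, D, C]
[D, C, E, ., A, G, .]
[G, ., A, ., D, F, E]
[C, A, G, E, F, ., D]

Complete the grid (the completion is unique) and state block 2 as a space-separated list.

Block 2, plot 1: block 2 has {F, G} and plot 1 has {A, C, D, E, F, G}, leaving only B.
Block 2, plot 2: block 2 has {B, F, G} and plot 2 has {A, C, E, F, G}, leaving only D.
Block 2, plot 5: block 2 has {B, D, F, G} and plot 5 has {A, B, D, E, F}, leaving only C.
Block 2, plot 4: block 2 has {B, C, D, F, G} and plot 4 has {B, D, E, G}, leaving only A.
Block 2, plot 6: block 2 has {A, B, C, D, F, G} and plot 6 has {A, C, D, F, G}, leaving only E.
So block 2 reads: B D F A C E G.

B D F A C E G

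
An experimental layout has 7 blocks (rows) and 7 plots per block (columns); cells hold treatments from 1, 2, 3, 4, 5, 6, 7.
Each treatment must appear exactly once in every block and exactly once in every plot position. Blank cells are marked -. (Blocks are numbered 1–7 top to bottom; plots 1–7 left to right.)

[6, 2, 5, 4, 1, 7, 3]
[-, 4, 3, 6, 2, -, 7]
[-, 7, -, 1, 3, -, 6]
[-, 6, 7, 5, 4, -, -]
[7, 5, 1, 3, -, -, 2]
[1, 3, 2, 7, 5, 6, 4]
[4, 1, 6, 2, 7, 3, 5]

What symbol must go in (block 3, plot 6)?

Block 2, plot 1: block 2 has {2, 3, 4, 6, 7} and plot 1 has {1, 4, 6, 7}, leaving only 5.
Block 2, plot 6: block 2 has {2, 3, 4, 5, 6, 7} and plot 6 has {3, 6, 7}, leaving only 1.
Block 3, plot 1: block 3 has {1, 3, 6, 7} and plot 1 has {1, 4, 5, 6, 7}, leaving only 2.
Block 3, plot 3: block 3 has {1, 2, 3, 6, 7} and plot 3 has {1, 2, 3, 5, 6, 7}, leaving only 4.
Block 3 already has {1, 2, 3, 4, 6, 7} and plot 6 already has {1, 3, 6, 7}, so block 3, plot 6 must be 5.

5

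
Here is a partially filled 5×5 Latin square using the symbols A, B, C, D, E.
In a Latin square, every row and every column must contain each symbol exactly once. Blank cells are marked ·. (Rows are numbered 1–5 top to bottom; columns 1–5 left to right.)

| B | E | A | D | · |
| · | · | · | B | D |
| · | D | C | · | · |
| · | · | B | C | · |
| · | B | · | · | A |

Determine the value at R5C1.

C

Row 1, column 5: row 1 has {A, B, D, E} and column 5 has {A, D}, leaving only C.
Row 2, column 3: row 2 has {B, D} and column 3 has {A, B, C}, leaving only E.
Row 4, column 2: row 4 has {B, C} and column 2 has {B, D, E}, leaving only A.
Row 2, column 2: row 2 has {B, D, E} and column 2 has {A, B, D, E}, leaving only C.
Row 2, column 1: row 2 has {B, C, D, E} and column 1 has {B}, leaving only A.
Row 3, column 1: row 3 has {C, D} and column 1 has {A, B}, leaving only E.
Row 3, column 4: row 3 has {C, D, E} and column 4 has {B, C, D}, leaving only A.
Row 3, column 5: row 3 has {A, C, D, E} and column 5 has {A, C, D}, leaving only B.
Row 4, column 1: row 4 has {A, B, C} and column 1 has {A, B, E}, leaving only D.
Row 5 already has {A, B} and column 1 already has {A, B, D, E}, so row 5, column 1 must be C.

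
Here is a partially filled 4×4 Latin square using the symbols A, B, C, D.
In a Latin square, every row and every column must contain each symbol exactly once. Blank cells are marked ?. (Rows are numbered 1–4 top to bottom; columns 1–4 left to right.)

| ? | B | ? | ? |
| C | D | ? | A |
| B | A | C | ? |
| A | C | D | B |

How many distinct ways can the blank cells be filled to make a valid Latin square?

1

Row 1, column 1: eliminating its row and column leaves {D}.
Row 1, column 3: eliminating its row and column leaves {A}.
Row 1, column 4: eliminating its row and column leaves {C, D}.
Row 2, column 3: eliminating its row and column leaves {B}.
Row 3, column 4: eliminating its row and column leaves {D}.
Only one assignment across all blanks avoids any row or column repeat, giving 1 completion.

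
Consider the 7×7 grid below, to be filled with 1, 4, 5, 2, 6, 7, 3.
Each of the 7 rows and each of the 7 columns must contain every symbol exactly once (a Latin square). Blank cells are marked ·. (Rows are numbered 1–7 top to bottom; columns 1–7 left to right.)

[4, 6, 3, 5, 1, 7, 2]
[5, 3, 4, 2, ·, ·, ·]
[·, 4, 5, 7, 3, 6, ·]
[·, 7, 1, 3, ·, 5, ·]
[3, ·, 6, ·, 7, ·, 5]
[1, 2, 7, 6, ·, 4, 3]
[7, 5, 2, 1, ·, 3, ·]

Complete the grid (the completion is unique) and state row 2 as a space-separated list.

Row 2, column 5: row 2 has {4, 5, 2, 3} and column 5 has {1, 7, 3}, leaving only 6.
Row 2, column 6: row 2 has {4, 5, 2, 6, 3} and column 6 has {4, 5, 6, 7, 3}, leaving only 1.
Row 2, column 7: row 2 has {1, 4, 5, 2, 6, 3} and column 7 has {5, 2, 3}, leaving only 7.
So row 2 reads: 5 3 4 2 6 1 7.

5 3 4 2 6 1 7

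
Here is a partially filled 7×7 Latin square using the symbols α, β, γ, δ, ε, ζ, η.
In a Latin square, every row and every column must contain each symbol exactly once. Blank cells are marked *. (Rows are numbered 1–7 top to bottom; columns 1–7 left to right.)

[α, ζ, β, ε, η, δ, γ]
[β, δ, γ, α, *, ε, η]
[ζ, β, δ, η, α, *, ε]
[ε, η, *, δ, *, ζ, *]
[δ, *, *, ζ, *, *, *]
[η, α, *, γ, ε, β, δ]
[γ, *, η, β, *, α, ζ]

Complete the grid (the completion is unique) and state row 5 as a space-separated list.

δ γ ε ζ β η α

Row 2, column 5: row 2 has {α, β, γ, δ, ε, η} and column 5 has {α, ε, η}, leaving only ζ.
Row 3, column 6: row 3 has {α, β, δ, ε, ζ, η} and column 6 has {α, β, δ, ε, ζ}, leaving only γ.
Row 5, column 6: row 5 has {δ, ζ} and column 6 has {α, β, γ, δ, ε, ζ}, leaving only η.
Row 4, column 3: row 4 has {δ, ε, ζ, η} and column 3 has {β, γ, δ, η}, leaving only α.
Row 5, column 3: row 5 has {δ, ζ, η} and column 3 has {α, β, γ, δ, η}, leaving only ε.
Row 5, column 2: row 5 has {δ, ε, ζ, η} and column 2 has {α, β, δ, ζ, η}, leaving only γ.
Row 5, column 5: row 5 has {γ, δ, ε, ζ, η} and column 5 has {α, ε, ζ, η}, leaving only β.
Row 5, column 7: row 5 has {β, γ, δ, ε, ζ, η} and column 7 has {γ, δ, ε, ζ, η}, leaving only α.
So row 5 reads: δ γ ε ζ β η α.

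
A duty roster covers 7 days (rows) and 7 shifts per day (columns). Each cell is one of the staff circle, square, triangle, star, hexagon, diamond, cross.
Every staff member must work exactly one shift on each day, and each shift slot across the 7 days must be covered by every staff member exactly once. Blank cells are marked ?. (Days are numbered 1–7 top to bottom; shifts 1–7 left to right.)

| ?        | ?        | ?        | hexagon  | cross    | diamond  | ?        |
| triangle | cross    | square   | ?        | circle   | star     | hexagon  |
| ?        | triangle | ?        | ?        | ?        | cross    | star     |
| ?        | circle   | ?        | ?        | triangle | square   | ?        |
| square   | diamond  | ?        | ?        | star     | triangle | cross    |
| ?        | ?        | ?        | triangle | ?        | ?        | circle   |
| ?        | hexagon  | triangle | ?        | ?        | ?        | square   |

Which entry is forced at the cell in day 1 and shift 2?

square

Day 1, shift 7: day 1 has {hexagon, diamond, cross} and shift 7 has {circle, square, star, hexagon, cross}, leaving only triangle.
Day 2, shift 4: day 2 has {circle, square, triangle, star, hexagon, cross} and shift 4 has {triangle, hexagon}, leaving only diamond.
Day 4, shift 7: day 4 has {circle, square, triangle} and shift 7 has {circle, square, triangle, star, hexagon, cross}, leaving only diamond.
Day 5, shift 4: day 5 has {square, triangle, star, diamond, cross} and shift 4 has {triangle, hexagon, diamond}, leaving only circle.
Day 3, shift 4: day 3 has {triangle, star, cross} and shift 4 has {circle, triangle, hexagon, diamond}, leaving only square.
Day 5, shift 3: day 5 has {circle, square, triangle, star, diamond, cross} and shift 3 has {square, triangle}, leaving only hexagon.
Day 6, shift 6: day 6 has {circle, triangle} and shift 6 has {square, triangle, star, diamond, cross}, leaving only hexagon.
Day 7, shift 5: day 7 has {square, triangle, hexagon} and shift 5 has {circle, triangle, star, cross}, leaving only diamond.
Day 3, shift 5: day 3 has {square, triangle, star, cross} and shift 5 has {circle, triangle, star, diamond, cross}, leaving only hexagon.
Day 6, shift 5: day 6 has {circle, triangle, hexagon} and shift 5 has {circle, triangle, star, hexagon, diamond, cross}, leaving only square.
Day 6, shift 2: day 6 has {circle, square, triangle, hexagon} and shift 2 has {circle, triangle, hexagon, diamond, cross}, leaving only star.
Day 1 already has {triangle, hexagon, diamond, cross} and shift 2 already has {circle, triangle, star, hexagon, diamond, cross}, so day 1, shift 2 must be square.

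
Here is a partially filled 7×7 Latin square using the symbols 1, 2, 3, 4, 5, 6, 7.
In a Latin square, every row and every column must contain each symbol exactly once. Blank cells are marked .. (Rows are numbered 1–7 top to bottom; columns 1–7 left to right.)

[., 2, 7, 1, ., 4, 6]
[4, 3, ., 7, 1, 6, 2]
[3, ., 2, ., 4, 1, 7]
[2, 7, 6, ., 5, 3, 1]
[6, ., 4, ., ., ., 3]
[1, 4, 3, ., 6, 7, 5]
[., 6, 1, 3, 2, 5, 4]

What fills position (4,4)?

4

Row 4 already has {1, 2, 3, 5, 6, 7} and column 4 already has {1, 3, 7}, so row 4, column 4 must be 4.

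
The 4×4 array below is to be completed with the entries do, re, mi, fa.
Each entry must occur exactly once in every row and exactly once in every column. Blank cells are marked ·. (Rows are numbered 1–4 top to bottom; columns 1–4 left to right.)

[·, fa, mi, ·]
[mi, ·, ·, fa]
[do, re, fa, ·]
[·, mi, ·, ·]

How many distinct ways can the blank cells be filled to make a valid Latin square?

1

Row 1, column 1: eliminating its row and column leaves {re}.
Row 1, column 4: eliminating its row and column leaves {do, re}.
Row 2, column 2: eliminating its row and column leaves {do}.
Row 2, column 3: eliminating its row and column leaves {do, re}.
Row 3, column 4: eliminating its row and column leaves {mi}.
Row 4, column 1: eliminating its row and column leaves {re, fa}.
Row 4, column 3: eliminating its row and column leaves {do, re}.
Row 4, column 4: eliminating its row and column leaves {do, re}.
Only one assignment across all blanks avoids any row or column repeat, giving 1 completion.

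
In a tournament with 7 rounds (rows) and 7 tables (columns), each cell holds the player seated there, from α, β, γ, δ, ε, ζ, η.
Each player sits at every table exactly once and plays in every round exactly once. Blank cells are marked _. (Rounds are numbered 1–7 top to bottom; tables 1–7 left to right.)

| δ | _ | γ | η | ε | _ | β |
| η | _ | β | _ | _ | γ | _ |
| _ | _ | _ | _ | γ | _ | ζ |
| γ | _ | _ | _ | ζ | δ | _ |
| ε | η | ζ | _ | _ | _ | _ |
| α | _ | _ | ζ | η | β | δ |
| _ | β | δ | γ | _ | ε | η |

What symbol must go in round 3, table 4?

Round 3, table 1: round 3 has {γ, ζ} and table 1 has {α, γ, δ, ε, η}, leaving only β.
Round 5, table 6: round 5 has {ε, ζ, η} and table 6 has {β, γ, δ, ε}, leaving only α.
Round 1, table 6: round 1 has {β, γ, δ, ε, η} and table 6 has {α, β, γ, δ, ε}, leaving only ζ.
Round 1, table 2: round 1 has {β, γ, δ, ε, ζ, η} and table 2 has {β, η}, leaving only α.
Round 3, table 6: round 3 has {β, γ, ζ} and table 6 has {α, β, γ, δ, ε, ζ}, leaving only η.
Round 4, table 2: round 4 has {γ, δ, ζ} and table 2 has {α, β, η}, leaving only ε.
Round 3, table 2: round 3 has {β, γ, ζ, η} and table 2 has {α, β, ε, η}, leaving only δ.
Round 2, table 2: round 2 has {β, γ, η} and table 2 has {α, β, δ, ε, η}, leaving only ζ.
Round 4, table 7: round 4 has {γ, δ, ε, ζ} and table 7 has {β, δ, ζ, η}, leaving only α.
Round 2, table 7: round 2 has {β, γ, ζ, η} and table 7 has {α, β, δ, ζ, η}, leaving only ε.
Round 4, table 3: round 4 has {α, γ, δ, ε, ζ} and table 3 has {β, γ, δ, ζ}, leaving only η.
Round 4, table 4: round 4 has {α, γ, δ, ε, ζ, η} and table 4 has {γ, ζ, η}, leaving only β.
Round 5, table 4: round 5 has {α, ε, ζ, η} and table 4 has {β, γ, ζ, η}, leaving only δ.
Round 2, table 4: round 2 has {β, γ, ε, ζ, η} and table 4 has {β, γ, δ, ζ, η}, leaving only α.
Round 3 already has {β, γ, δ, ζ, η} and table 4 already has {α, β, γ, δ, ζ, η}, so round 3, table 4 must be ε.

ε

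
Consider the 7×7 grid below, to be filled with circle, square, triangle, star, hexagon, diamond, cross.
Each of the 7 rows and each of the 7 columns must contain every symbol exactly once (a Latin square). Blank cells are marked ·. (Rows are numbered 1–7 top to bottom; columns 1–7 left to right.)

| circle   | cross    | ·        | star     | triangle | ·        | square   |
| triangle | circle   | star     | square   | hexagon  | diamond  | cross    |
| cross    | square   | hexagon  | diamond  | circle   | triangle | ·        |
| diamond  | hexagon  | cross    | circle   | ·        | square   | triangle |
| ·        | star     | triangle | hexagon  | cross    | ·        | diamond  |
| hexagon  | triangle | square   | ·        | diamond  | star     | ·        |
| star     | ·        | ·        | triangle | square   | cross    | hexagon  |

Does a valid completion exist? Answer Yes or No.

Yes

No row or column among the givens repeats a symbol, and propagating forced cells runs into no contradiction.
One valid completion exists (for instance, circle cross diamond star triangle hexagon square / triangle circle star square hexagon diamond cross / cross square hexagon diamond circle triangle star / diamond hexagon cross circle star square triangle / square star triangle hexagon cross circle diamond / hexagon triangle square cross diamond star circle / star diamond circle triangle square cross hexagon).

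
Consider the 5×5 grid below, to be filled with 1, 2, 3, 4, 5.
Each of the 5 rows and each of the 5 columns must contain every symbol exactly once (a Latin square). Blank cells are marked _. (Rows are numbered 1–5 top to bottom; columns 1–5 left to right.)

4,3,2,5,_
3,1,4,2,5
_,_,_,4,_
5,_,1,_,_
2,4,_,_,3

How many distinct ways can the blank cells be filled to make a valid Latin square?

1

Row 1, column 5: eliminating its row and column leaves {1}.
Row 3, column 1: eliminating its row and column leaves {1}.
Row 3, column 2: eliminating its row and column leaves {2, 5}.
Row 3, column 3: eliminating its row and column leaves {3, 5}.
Row 3, column 5: eliminating its row and column leaves {1, 2}.
Row 4, column 2: eliminating its row and column leaves {2}.
Row 4, column 4: eliminating its row and column leaves {3}.
Row 4, column 5: eliminating its row and column leaves {2, 4}.
Row 5, column 3: eliminating its row and column leaves {5}.
Row 5, column 4: eliminating its row and column leaves {1}.
Only one assignment across all blanks avoids any row or column repeat, giving 1 completion.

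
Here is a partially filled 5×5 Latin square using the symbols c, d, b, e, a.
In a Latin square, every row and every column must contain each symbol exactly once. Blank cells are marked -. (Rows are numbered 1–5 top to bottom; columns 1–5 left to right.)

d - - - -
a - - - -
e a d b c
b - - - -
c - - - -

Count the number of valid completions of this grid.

Row 1, column 2: eliminating its row and column leaves {c, b, e}.
Row 1, column 3: eliminating its row and column leaves {c, b, e, a}.
Row 1, column 4: eliminating its row and column leaves {c, e, a}.
Row 1, column 5: eliminating its row and column leaves {b, e, a}.
Row 2, column 2: eliminating its row and column leaves {c, d, b, e}.
Row 2, column 3: eliminating its row and column leaves {c, b, e}.
Row 2, column 4: eliminating its row and column leaves {c, d, e}.
Row 2, column 5: eliminating its row and column leaves {d, b, e}.
Row 4, column 2: eliminating its row and column leaves {c, d, e}.
Row 4, column 3: eliminating its row and column leaves {c, e, a}.
Row 4, column 4: eliminating its row and column leaves {c, d, e, a}.
Row 4, column 5: eliminating its row and column leaves {d, e, a}.
Row 5, column 2: eliminating its row and column leaves {d, b, e}.
Row 5, column 3: eliminating its row and column leaves {b, e, a}.
Row 5, column 4: eliminating its row and column leaves {d, e, a}.
Row 5, column 5: eliminating its row and column leaves {d, b, e, a}.
Enumerating the assignments across these blanks that avoid any row or column repeat gives 56 completions.

56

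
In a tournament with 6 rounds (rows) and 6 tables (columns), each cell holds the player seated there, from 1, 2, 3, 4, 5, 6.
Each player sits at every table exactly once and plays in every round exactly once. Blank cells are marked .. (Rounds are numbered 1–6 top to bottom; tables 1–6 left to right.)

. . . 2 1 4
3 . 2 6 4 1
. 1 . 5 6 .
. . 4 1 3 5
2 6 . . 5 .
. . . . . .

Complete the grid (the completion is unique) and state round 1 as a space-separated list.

5 3 6 2 1 4

Round 2, table 2: round 2 has {1, 2, 3, 4, 6} and table 2 has {1, 6}, leaving only 5.
Round 1, table 2: round 1 has {1, 2, 4} and table 2 has {1, 5, 6}, leaving only 3.
Round 3, table 1: round 3 has {1, 5, 6} and table 1 has {2, 3}, leaving only 4.
Round 3, table 3: round 3 has {1, 4, 5, 6} and table 3 has {2, 4}, leaving only 3.
Round 3, table 6: round 3 has {1, 3, 4, 5, 6} and table 6 has {1, 4, 5}, leaving only 2.
Round 4, table 1: round 4 has {1, 3, 4, 5} and table 1 has {2, 3, 4}, leaving only 6.
Round 1, table 1: round 1 has {1, 2, 3, 4} and table 1 has {2, 3, 4, 6}, leaving only 5.
Round 1, table 3: round 1 has {1, 2, 3, 4, 5} and table 3 has {2, 3, 4}, leaving only 6.
So round 1 reads: 5 3 6 2 1 4.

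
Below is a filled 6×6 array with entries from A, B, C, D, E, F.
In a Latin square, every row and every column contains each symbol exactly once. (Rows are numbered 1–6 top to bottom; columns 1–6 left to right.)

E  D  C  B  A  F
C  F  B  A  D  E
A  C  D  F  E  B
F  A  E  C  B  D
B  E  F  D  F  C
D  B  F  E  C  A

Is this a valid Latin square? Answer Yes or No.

Row 5 contains F twice (at columns 3 and 5), so it is not a permutation.

No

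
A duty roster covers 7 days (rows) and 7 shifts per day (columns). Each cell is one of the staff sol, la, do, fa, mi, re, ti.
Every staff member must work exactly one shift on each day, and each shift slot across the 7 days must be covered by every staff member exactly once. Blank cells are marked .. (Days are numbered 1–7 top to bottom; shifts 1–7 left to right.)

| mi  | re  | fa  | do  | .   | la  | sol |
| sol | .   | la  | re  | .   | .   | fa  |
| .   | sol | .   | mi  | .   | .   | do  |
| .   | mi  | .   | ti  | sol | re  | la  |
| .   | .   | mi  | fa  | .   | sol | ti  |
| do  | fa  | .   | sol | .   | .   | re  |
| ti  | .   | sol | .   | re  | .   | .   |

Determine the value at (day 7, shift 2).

do

Day 1, shift 5: day 1 has {sol, la, do, fa, mi, re} and shift 5 has {sol, re}, leaving only ti.
Day 4, shift 1: day 4 has {sol, la, mi, re, ti} and shift 1 has {sol, do, mi, ti}, leaving only fa.
Day 4, shift 3: day 4 has {sol, la, fa, mi, re, ti} and shift 3 has {sol, la, fa, mi}, leaving only do.
Day 6, shift 3: day 6 has {sol, do, fa, re} and shift 3 has {sol, la, do, fa, mi}, leaving only ti.
Day 3, shift 3: day 3 has {sol, do, mi} and shift 3 has {sol, la, do, fa, mi, ti}, leaving only re.
Day 3, shift 1: day 3 has {sol, do, mi, re} and shift 1 has {sol, do, fa, mi, ti}, leaving only la.
Day 3, shift 5: day 3 has {sol, la, do, mi, re} and shift 5 has {sol, re, ti}, leaving only fa.
Day 3, shift 6: day 3 has {sol, la, do, fa, mi, re} and shift 6 has {sol, la, re}, leaving only ti.
Day 5, shift 1: day 5 has {sol, fa, mi, ti} and shift 1 has {sol, la, do, fa, mi, ti}, leaving only re.
Day 6, shift 6: day 6 has {sol, do, fa, re, ti} and shift 6 has {sol, la, re, ti}, leaving only mi.
Day 2, shift 6: day 2 has {sol, la, fa, re} and shift 6 has {sol, la, mi, re, ti}, leaving only do.
Day 2, shift 2: day 2 has {sol, la, do, fa, re} and shift 2 has {sol, fa, mi, re}, leaving only ti.
Day 2, shift 5: day 2 has {sol, la, do, fa, re, ti} and shift 5 has {sol, fa, re, ti}, leaving only mi.
Day 6, shift 5: day 6 has {sol, do, fa, mi, re, ti} and shift 5 has {sol, fa, mi, re, ti}, leaving only la.
Day 5, shift 5: day 5 has {sol, fa, mi, re, ti} and shift 5 has {sol, la, fa, mi, re, ti}, leaving only do.
Day 5, shift 2: day 5 has {sol, do, fa, mi, re, ti} and shift 2 has {sol, fa, mi, re, ti}, leaving only la.
Day 7 already has {sol, re, ti} and shift 2 already has {sol, la, fa, mi, re, ti}, so day 7, shift 2 must be do.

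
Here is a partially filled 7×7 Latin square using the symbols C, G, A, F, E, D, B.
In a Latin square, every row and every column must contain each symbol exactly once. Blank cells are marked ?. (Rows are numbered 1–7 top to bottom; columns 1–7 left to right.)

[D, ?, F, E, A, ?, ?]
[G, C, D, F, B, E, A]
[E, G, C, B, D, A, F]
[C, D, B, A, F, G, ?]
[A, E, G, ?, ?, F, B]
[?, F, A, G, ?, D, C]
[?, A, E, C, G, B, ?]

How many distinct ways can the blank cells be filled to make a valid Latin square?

1

Row 1, column 2: eliminating its row and column leaves {B}.
Row 1, column 6: eliminating its row and column leaves {C}.
Row 1, column 7: eliminating its row and column leaves {G}.
Row 4, column 7: eliminating its row and column leaves {E}.
Row 5, column 4: eliminating its row and column leaves {D}.
Row 5, column 5: eliminating its row and column leaves {C}.
Row 6, column 1: eliminating its row and column leaves {B}.
Row 6, column 5: eliminating its row and column leaves {E}.
Row 7, column 1: eliminating its row and column leaves {F}.
Row 7, column 7: eliminating its row and column leaves {D}.
Only one assignment across all blanks avoids any row or column repeat, giving 1 completion.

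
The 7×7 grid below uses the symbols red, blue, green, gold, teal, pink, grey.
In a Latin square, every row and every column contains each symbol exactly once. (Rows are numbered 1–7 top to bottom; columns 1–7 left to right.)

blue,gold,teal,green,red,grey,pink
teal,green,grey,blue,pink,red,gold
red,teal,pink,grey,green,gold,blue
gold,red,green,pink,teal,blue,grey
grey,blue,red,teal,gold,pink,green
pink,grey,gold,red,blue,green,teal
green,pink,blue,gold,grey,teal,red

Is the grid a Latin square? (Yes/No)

Each row is a permutation of the 7 symbols, and so is each column.

Yes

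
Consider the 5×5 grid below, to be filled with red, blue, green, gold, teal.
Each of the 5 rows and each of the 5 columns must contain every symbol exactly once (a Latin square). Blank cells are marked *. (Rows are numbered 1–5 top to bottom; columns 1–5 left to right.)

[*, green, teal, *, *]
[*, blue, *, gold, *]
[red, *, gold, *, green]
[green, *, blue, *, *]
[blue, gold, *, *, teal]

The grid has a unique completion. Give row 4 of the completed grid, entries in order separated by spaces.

Row 1, column 1: row 1 has {green, teal} and column 1 has {red, blue, green}, leaving only gold.
Row 2, column 1: row 2 has {blue, gold} and column 1 has {red, blue, green, gold}, leaving only teal.
Row 2, column 5: row 2 has {blue, gold, teal} and column 5 has {green, teal}, leaving only red.
Row 4, column 5: row 4 has {blue, green} and column 5 has {red, green, teal}, leaving only gold.
Row 1, column 5: row 1 has {green, gold, teal} and column 5 has {red, green, gold, teal}, leaving only blue.
Row 1, column 4: row 1 has {blue, green, gold, teal} and column 4 has {gold}, leaving only red.
Row 4, column 4: row 4 has {blue, green, gold} and column 4 has {red, gold}, leaving only teal.
Row 4, column 2: row 4 has {blue, green, gold, teal} and column 2 has {blue, green, gold}, leaving only red.
So row 4 reads: green red blue teal gold.

green red blue teal gold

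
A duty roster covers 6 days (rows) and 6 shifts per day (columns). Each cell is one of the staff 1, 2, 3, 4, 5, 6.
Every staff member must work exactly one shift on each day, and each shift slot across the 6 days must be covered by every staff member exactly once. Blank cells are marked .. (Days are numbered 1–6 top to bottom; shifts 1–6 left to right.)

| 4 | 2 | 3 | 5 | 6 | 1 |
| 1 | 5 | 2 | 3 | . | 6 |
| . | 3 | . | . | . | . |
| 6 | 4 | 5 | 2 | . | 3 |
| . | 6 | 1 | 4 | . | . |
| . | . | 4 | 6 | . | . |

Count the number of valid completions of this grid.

Day 2, shift 5: eliminating its day and shift leaves {4}.
Day 3, shift 1: eliminating its day and shift leaves {2, 5}.
Day 3, shift 3: eliminating its day and shift leaves {6}.
Day 3, shift 4: eliminating its day and shift leaves {1}.
Day 3, shift 5: eliminating its day and shift leaves {1, 2, 4, 5}.
Day 3, shift 6: eliminating its day and shift leaves {2, 4, 5}.
Day 4, shift 5: eliminating its day and shift leaves {1}.
Day 5, shift 1: eliminating its day and shift leaves {2, 3, 5}.
Day 5, shift 5: eliminating its day and shift leaves {2, 3, 5}.
Day 5, shift 6: eliminating its day and shift leaves {2, 5}.
Day 6, shift 1: eliminating its day and shift leaves {2, 3, 5}.
Day 6, shift 2: eliminating its day and shift leaves {1}.
Day 6, shift 5: eliminating its day and shift leaves {1, 2, 3, 5}.
Day 6, shift 6: eliminating its day and shift leaves {2, 5}.
Enumerating the assignments across these blanks that avoid any day or shift repeat gives 4 completions.

4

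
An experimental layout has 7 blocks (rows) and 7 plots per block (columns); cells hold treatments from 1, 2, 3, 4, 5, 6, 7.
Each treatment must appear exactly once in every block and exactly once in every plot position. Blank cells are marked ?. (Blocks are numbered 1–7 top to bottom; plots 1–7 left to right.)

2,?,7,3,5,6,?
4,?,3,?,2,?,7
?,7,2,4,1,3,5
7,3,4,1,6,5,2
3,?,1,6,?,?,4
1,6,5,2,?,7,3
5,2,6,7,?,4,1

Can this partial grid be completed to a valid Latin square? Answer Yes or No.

No

Block 1, plot 7: block 1 together with plot 7 already contain {1, 2, 3, 4, 5, 6, 7} — every symbol — so nothing can go there. The grid has no valid completion.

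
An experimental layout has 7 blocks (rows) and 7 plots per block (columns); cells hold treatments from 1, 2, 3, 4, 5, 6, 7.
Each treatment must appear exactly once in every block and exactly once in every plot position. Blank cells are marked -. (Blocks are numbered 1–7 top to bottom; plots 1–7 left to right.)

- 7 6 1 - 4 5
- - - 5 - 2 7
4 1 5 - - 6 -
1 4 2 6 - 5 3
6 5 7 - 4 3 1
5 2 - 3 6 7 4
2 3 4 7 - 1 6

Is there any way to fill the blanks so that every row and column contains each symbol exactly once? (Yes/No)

Block 1, plot 1: block 1 has {1, 4, 5, 6, 7} and plot 1 has {1, 2, 4, 5, 6}, so it must be 3.
Now block 2, plot 1: block 2 together with plot 1 already contain {1, 2, 3, 4, 5, 6, 7} — every symbol — so nothing can go there. The grid has no valid completion.

No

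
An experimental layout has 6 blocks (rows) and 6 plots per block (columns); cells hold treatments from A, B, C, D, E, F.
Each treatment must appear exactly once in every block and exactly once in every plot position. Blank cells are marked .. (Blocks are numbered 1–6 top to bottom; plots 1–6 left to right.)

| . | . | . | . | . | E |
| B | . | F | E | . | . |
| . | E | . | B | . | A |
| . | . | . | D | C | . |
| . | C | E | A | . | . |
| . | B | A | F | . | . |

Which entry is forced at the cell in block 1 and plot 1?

A

Block 1, plot 4: block 1 has {E} and plot 4 has {A, B, D, E, F}, leaving only C.
Block 4, plot 3: block 4 has {C, D} and plot 3 has {A, E, F}, leaving only B.
Block 1, plot 3: block 1 has {C, E} and plot 3 has {A, B, E, F}, leaving only D.
Block 3, plot 3: block 3 has {A, B, E} and plot 3 has {A, B, D, E, F}, leaving only C.
Block 4, plot 6: block 4 has {B, C, D} and plot 6 has {A, E}, leaving only F.
Block 4, plot 2: block 4 has {B, C, D, F} and plot 2 has {B, C, E}, leaving only A.
Block 1, plot 2: block 1 has {C, D, E} and plot 2 has {A, B, C, E}, leaving only F.
Block 1 already has {C, D, E, F} and plot 1 already has {B}, so block 1, plot 1 must be A.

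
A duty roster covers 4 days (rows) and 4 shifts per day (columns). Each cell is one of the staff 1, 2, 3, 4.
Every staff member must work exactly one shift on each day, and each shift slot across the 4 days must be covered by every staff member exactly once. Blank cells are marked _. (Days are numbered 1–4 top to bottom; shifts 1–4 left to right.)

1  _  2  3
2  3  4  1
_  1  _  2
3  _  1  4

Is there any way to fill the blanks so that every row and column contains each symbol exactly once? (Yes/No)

No day or shift among the givens repeats a symbol, and propagating forced cells runs into no contradiction.
One valid completion exists (for instance, 1 4 2 3 / 2 3 4 1 / 4 1 3 2 / 3 2 1 4).

Yes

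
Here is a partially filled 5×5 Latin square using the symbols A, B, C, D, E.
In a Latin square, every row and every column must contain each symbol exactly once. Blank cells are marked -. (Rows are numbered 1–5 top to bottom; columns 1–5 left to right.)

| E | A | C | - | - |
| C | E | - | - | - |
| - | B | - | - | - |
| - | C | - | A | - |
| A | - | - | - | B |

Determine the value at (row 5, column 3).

Row 1, column 5: row 1 has {A, C, E} and column 5 has {B}, leaving only D.
Row 1, column 4: row 1 has {A, C, D, E} and column 4 has {A}, leaving only B.
Row 2, column 4: row 2 has {C, E} and column 4 has {A, B}, leaving only D.
Row 2, column 5: row 2 has {C, D, E} and column 5 has {B, D}, leaving only A.
Row 2, column 3: row 2 has {A, C, D, E} and column 3 has {C}, leaving only B.
Row 3, column 1: row 3 has {B} and column 1 has {A, C, E}, leaving only D.
Row 4, column 1: row 4 has {A, C} and column 1 has {A, C, D, E}, leaving only B.
Row 4, column 5: row 4 has {A, B, C} and column 5 has {A, B, D}, leaving only E.
Row 3, column 5: row 3 has {B, D} and column 5 has {A, B, D, E}, leaving only C.
Row 3, column 4: row 3 has {B, C, D} and column 4 has {A, B, D}, leaving only E.
Row 3, column 3: row 3 has {B, C, D, E} and column 3 has {B, C}, leaving only A.
Row 4, column 3: row 4 has {A, B, C, E} and column 3 has {A, B, C}, leaving only D.
Row 5 already has {A, B} and column 3 already has {A, B, C, D}, so row 5, column 3 must be E.

E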